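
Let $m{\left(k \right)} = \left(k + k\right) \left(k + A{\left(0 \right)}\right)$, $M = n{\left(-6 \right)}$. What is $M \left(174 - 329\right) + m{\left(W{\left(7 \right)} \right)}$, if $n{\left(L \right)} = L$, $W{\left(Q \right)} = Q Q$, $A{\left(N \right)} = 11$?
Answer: $6810$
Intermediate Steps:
$W{\left(Q \right)} = Q^{2}$
$M = -6$
$m{\left(k \right)} = 2 k \left(11 + k\right)$ ($m{\left(k \right)} = \left(k + k\right) \left(k + 11\right) = 2 k \left(11 + k\right)$)
$M \left(174 - 329\right) + m{\left(W{\left(7 \right)} \right)} = - 6 \left(174 - 329\right) + 2 \cdot 7^{2} \left(11 + 7^{2}\right) = \left(-6\right) \left(-155\right) + 2 \cdot 49 \left(11 + 49\right) = 930 + 2 \cdot 49 \cdot 60 = 930 + 5880 = 6810$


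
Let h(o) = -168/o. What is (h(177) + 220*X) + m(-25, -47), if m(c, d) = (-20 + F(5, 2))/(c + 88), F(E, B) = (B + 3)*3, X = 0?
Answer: -3823/3717 ≈ -1.0285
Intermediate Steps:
F(E, B) = 9 + 3*B (F(E, B) = (3 + B)*3 = 9 + 3*B)
m(c, d) = -5/(88 + c) (m(c, d) = (-20 + (9 + 3*2))/(c + 88) = (-20 + (9 + 6))/(88 + c) = (-20 + 15)/(88 + c) = -5/(88 + c))
(h(177) + 220*X) + m(-25, -47) = (-168/177 + 220*0) - 5/(88 - 25) = (-168*1/177 + 0) - 5/63 = (-56/59 + 0) - 5*1/63 = -56/59 - 5/63 = -3823/3717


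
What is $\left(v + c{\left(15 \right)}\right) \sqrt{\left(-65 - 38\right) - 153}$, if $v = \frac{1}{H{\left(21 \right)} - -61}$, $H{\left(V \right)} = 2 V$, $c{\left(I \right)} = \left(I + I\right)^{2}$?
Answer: $\frac{1483216 i}{103} \approx 14400.0 i$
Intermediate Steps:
$c{\left(I \right)} = 4 I^{2}$ ($c{\left(I \right)} = \left(2 I\right)^{2} = 4 I^{2}$)
$v = \frac{1}{103}$ ($v = \frac{1}{2 \cdot 21 - -61} = \frac{1}{42 + 61} = \frac{1}{103} \approx 0.0097087$)
$\left(v + c{\left(15 \right)}\right) \sqrt{\left(-65 - 38\right) - 153} = \left(\frac{1}{103} + 4 \cdot 15^{2}\right) \sqrt{\left(-65 - 38\right) - 153} = \left(\frac{1}{103} + 4 \cdot 225\right) \sqrt{-103 - 153} = \left(\frac{1}{103} + 900\right) \sqrt{-256} = \frac{92701 \cdot 16 i}{103} = \frac{1483216 i}{103}$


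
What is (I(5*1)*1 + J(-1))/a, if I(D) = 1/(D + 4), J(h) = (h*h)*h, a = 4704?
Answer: -1/5292 ≈ -0.00018896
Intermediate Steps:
J(h) = h³ (J(h) = h²*h = h³)
I(D) = 1/(4 + D)
(I(5*1)*1 + J(-1))/a = (1/(4 + 5*1) + (-1)³)/4704 = (1/(4 + 5) - 1)*(1/4704) = (1/9 - 1)*(1/4704) = ((⅑)*1 - 1)*(1/4704) = (⅑ - 1)*(1/4704) = -8/9*1/4704 = -1/5292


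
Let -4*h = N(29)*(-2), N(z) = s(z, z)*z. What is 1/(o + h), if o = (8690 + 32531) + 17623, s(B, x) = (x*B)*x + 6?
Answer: 2/825143 ≈ 2.4238e-6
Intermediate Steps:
s(B, x) = 6 + B*x² (s(B, x) = (B*x)*x + 6 = B*x² + 6 = 6 + B*x²)
N(z) = z*(6 + z³) (N(z) = (6 + z*z²)*z = (6 + z³)*z = z*(6 + z³))
h = 707455/2 (h = -29*(6 + 29³)*(-2)/4 = -29*(6 + 24389)*(-2)/4 = -29*24395*(-2)/4 = -707455*(-2)/4 = -¼*(-1414910) = 707455/2 ≈ 3.5373e+5)
o = 58844 (o = 41221 + 17623 = 58844)
1/(o + h) = 1/(58844 + 707455/2) = 1/(825143/2) = 2/825143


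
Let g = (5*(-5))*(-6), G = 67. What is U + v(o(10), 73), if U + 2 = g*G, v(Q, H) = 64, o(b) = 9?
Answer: 10112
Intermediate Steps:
g = 150 (g = -25*(-6) = 150)
U = 10048 (U = -2 + 150*67 = -2 + 10050 = 10048)
U + v(o(10), 73) = 10048 + 64 = 10112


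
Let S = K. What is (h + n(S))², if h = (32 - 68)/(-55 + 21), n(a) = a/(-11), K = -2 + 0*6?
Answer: 53824/34969 ≈ 1.5392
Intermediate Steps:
K = -2 (K = -2 + 0 = -2)
S = -2
n(a) = -a/11 (n(a) = a*(-1/11) = -a/11)
h = 18/17 (h = -36/(-34) = -36*(-1/34) = 18/17 ≈ 1.0588)
(h + n(S))² = (18/17 - 1/11*(-2))² = (18/17 + 2/11)² = (232/187)² = 53824/34969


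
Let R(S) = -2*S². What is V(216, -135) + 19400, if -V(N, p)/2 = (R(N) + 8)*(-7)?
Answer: -1286856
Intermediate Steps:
V(N, p) = 112 - 28*N² (V(N, p) = -2*(-2*N² + 8)*(-7) = -2*(8 - 2*N²)*(-7) = -2*(-56 + 14*N²) = 112 - 28*N²)
V(216, -135) + 19400 = (112 - 28*216²) + 19400 = (112 - 28*46656) + 19400 = (112 - 1306368) + 19400 = -1306256 + 19400 = -1286856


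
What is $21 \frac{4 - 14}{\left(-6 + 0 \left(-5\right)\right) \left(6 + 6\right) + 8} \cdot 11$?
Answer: $\frac{1155}{32} \approx 36.094$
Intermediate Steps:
$21 \frac{4 - 14}{\left(-6 + 0 \left(-5\right)\right) \left(6 + 6\right) + 8} \cdot 11 = 21 - \frac{10}{\left(-6 + 0\right) 12 + 8} \cdot 11 = 21 - \frac{10}{\left(-6\right) 12 + 8} \cdot 11 = 21 - \frac{10}{-72 + 8} \cdot 11 = 21 - \frac{10}{-64} \cdot 11 = 21 \left(-10\right) \left(- \frac{1}{64}\right) 11 = 21 \cdot \frac{5}{32} \cdot 11 = 21 \cdot \frac{55}{32} = \frac{1155}{32}$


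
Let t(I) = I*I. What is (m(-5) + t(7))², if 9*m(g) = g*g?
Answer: 217156/81 ≈ 2680.9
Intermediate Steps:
m(g) = g²/9 (m(g) = (g*g)/9 = g²/9)
t(I) = I²
(m(-5) + t(7))² = ((⅑)*(-5)² + 7²)² = ((⅑)*25 + 49)² = (25/9 + 49)² = (466/9)² = 217156/81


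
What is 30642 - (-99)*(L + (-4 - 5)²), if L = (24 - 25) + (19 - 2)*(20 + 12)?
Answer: 92418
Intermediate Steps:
L = 543 (L = -1 + 17*32 = -1 + 544 = 543)
30642 - (-99)*(L + (-4 - 5)²) = 30642 - (-99)*(543 + (-4 - 5)²) = 30642 - (-99)*(543 + (-9)²) = 30642 - (-99)*(543 + 81) = 30642 - (-99)*624 = 30642 - 1*(-61776) = 30642 + 61776 = 92418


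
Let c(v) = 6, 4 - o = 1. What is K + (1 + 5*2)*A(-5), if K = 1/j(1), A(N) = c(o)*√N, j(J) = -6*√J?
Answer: -⅙ + 66*I*√5 ≈ -0.16667 + 147.58*I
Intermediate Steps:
o = 3 (o = 4 - 1*1 = 4 - 1 = 3)
A(N) = 6*√N
K = -⅙ (K = 1/(-6*√1) = 1/(-6*1) = 1/(-6) = -⅙ ≈ -0.16667)
K + (1 + 5*2)*A(-5) = -⅙ + (1 + 5*2)*(6*√(-5)) = -⅙ + (1 + 10)*(6*(I*√5)) = -⅙ + 11*(6*I*√5) = -⅙ + 66*I*√5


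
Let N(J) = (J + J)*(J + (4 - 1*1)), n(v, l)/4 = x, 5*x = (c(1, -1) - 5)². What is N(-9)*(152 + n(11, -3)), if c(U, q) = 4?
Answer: 82512/5 ≈ 16502.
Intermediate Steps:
x = ⅕ (x = (4 - 5)²/5 = (⅕)*(-1)² = (⅕)*1 = ⅕ ≈ 0.20000)
n(v, l) = ⅘ (n(v, l) = 4*(⅕) = ⅘)
N(J) = 2*J*(3 + J) (N(J) = (2*J)*(J + (4 - 1)) = (2*J)*(J + 3) = (2*J)*(3 + J) = 2*J*(3 + J))
N(-9)*(152 + n(11, -3)) = (2*(-9)*(3 - 9))*(152 + ⅘) = (2*(-9)*(-6))*(764/5) = 108*(764/5) = 82512/5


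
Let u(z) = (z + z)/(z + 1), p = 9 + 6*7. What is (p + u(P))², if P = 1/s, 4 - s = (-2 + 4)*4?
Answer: 22801/9 ≈ 2533.4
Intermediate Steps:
s = -4 (s = 4 - (-2 + 4)*4 = 4 - 2*4 = 4 - 1*8 = 4 - 8 = -4)
P = -¼ (P = 1/(-4) = -¼ ≈ -0.25000)
p = 51 (p = 9 + 42 = 51)
u(z) = 2*z/(1 + z) (u(z) = (2*z)/(1 + z) = 2*z/(1 + z))
(p + u(P))² = (51 + 2*(-¼)/(1 - ¼))² = (51 + 2*(-¼)/(¾))² = (51 + 2*(-¼)*(4/3))² = (51 - ⅔)² = (151/3)² = 22801/9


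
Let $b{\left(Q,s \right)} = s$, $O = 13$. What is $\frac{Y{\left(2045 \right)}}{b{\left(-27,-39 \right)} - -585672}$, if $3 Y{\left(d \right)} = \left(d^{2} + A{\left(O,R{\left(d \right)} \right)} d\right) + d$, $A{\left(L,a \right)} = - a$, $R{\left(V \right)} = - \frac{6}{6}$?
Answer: $\frac{4186115}{1756899} \approx 2.3827$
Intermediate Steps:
$R{\left(V \right)} = -1$ ($R{\left(V \right)} = \left(-6\right) \frac{1}{6} = -1$)
$Y{\left(d \right)} = \frac{d^{2}}{3} + \frac{2 d}{3}$ ($Y{\left(d \right)} = \frac{\left(d^{2} + \left(-1\right) \left(-1\right) d\right) + d}{3} = \frac{\left(d^{2} + 1 d\right) + d}{3} = \frac{\left(d^{2} + d\right) + d}{3} = \frac{\left(d + d^{2}\right) + d}{3} = \frac{d^{2} + 2 d}{3} = \frac{d^{2}}{3} + \frac{2 d}{3}$)
$\frac{Y{\left(2045 \right)}}{b{\left(-27,-39 \right)} - -585672} = \frac{\frac{1}{3} \cdot 2045 \left(2 + 2045\right)}{-39 - -585672} = \frac{\frac{1}{3} \cdot 2045 \cdot 2047}{-39 + 585672} = \frac{4186115}{3 \cdot 585633} = \frac{4186115}{3} \cdot \frac{1}{585633} = \frac{4186115}{1756899}$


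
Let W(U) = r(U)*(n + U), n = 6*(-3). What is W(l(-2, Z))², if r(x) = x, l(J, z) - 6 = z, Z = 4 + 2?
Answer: 5184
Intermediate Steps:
Z = 6
l(J, z) = 6 + z
n = -18
W(U) = U*(-18 + U)
W(l(-2, Z))² = ((6 + 6)*(-18 + (6 + 6)))² = (12*(-18 + 12))² = (12*(-6))² = (-72)² = 5184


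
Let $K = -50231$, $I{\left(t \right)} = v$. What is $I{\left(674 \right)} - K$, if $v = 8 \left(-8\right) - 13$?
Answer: $50154$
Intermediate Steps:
$v = -77$ ($v = -64 - 13 = -77$)
$I{\left(t \right)} = -77$
$I{\left(674 \right)} - K = -77 - -50231 = -77 + 50231 = 50154$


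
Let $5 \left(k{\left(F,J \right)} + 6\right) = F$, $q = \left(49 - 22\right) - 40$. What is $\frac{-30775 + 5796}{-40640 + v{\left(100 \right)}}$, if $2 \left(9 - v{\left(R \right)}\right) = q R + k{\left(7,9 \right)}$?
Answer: $\frac{249790}{399787} \approx 0.62481$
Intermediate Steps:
$q = -13$ ($q = 27 - 40 = -13$)
$k{\left(F,J \right)} = -6 + \frac{F}{5}$
$v{\left(R \right)} = \frac{113}{10} + \frac{13 R}{2}$ ($v{\left(R \right)} = 9 - \frac{- 13 R + \left(-6 + \frac{1}{5} \cdot 7\right)}{2} = 9 - \frac{- 13 R + \left(-6 + \frac{7}{5}\right)}{2} = 9 - \frac{- 13 R - \frac{23}{5}}{2} = 9 - \frac{- \frac{23}{5} - 13 R}{2} = 9 + \left(\frac{23}{10} + \frac{13 R}{2}\right) = \frac{113}{10} + \frac{13 R}{2}$)
$\frac{-30775 + 5796}{-40640 + v{\left(100 \right)}} = \frac{-30775 + 5796}{-40640 + \left(\frac{113}{10} + \frac{13}{2} \cdot 100\right)} = - \frac{24979}{-40640 + \left(\frac{113}{10} + 650\right)} = - \frac{24979}{-40640 + \frac{6613}{10}} = - \frac{24979}{- \frac{399787}{10}} = \left(-24979\right) \left(- \frac{10}{399787}\right) = \frac{249790}{399787}$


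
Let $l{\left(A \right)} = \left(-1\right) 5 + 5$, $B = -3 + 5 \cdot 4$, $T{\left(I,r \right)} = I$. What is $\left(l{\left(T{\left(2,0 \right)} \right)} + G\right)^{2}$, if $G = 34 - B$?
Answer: $289$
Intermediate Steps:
$B = 17$ ($B = -3 + 20 = 17$)
$l{\left(A \right)} = 0$ ($l{\left(A \right)} = -5 + 5 = 0$)
$G = 17$ ($G = 34 - 17 = 17$)
$\left(l{\left(T{\left(2,0 \right)} \right)} + G\right)^{2} = \left(0 + 17\right)^{2} = 17^{2} = 289$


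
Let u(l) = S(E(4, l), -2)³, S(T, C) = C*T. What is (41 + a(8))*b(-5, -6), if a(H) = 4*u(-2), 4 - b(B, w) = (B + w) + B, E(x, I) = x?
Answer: -40140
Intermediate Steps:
b(B, w) = 4 - w - 2*B (b(B, w) = 4 - ((B + w) + B) = 4 - (w + 2*B) = 4 + (-w - 2*B) = 4 - w - 2*B)
u(l) = -512 (u(l) = (-2*4)³ = (-8)³ = -512)
a(H) = -2048 (a(H) = 4*(-512) = -2048)
(41 + a(8))*b(-5, -6) = (41 - 2048)*(4 - 1*(-6) - 2*(-5)) = -2007*(4 + 6 + 10) = -2007*20 = -40140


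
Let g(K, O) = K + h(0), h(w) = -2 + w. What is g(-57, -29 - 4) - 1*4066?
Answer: -4125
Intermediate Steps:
g(K, O) = -2 + K (g(K, O) = K + (-2 + 0) = K - 2 = -2 + K)
g(-57, -29 - 4) - 1*4066 = (-2 - 57) - 1*4066 = -59 - 4066 = -4125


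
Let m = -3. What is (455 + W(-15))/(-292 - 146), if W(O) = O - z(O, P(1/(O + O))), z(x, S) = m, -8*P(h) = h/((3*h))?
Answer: -443/438 ≈ -1.0114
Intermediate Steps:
P(h) = -1/24 (P(h) = -h/(8*(3*h)) = -h*1/(3*h)/8 = -⅛*⅓ = -1/24)
z(x, S) = -3
W(O) = 3 + O (W(O) = O - 1*(-3) = O + 3 = 3 + O)
(455 + W(-15))/(-292 - 146) = (455 + (3 - 15))/(-292 - 146) = (455 - 12)/(-438) = 443*(-1/438) = -443/438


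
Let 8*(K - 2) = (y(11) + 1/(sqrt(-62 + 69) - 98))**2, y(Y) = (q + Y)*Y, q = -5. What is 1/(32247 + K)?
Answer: 193302069273208/6339018841736977817 + 10132864*sqrt(7)/6339018841736977817 ≈ 3.0494e-5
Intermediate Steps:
y(Y) = Y*(-5 + Y) (y(Y) = (-5 + Y)*Y = Y*(-5 + Y))
K = 2 + (66 + 1/(-98 + sqrt(7)))**2/8 (K = 2 + (11*(-5 + 11) + 1/(sqrt(-62 + 69) - 98))**2/8 = 2 + (11*6 + 1/(sqrt(7) - 98))**2/8 = 2 + (66 + 1/(-98 + sqrt(7)))**2/8 ≈ 546.33)
1/(32247 + K) = 1/(32247 + (57506799281/105259896 - 22618*sqrt(7)/13157487)) = 1/(3451822665593/105259896 - 22618*sqrt(7)/13157487)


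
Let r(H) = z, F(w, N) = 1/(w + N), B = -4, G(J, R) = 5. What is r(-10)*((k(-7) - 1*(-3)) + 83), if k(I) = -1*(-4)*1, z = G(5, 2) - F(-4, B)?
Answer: 1845/4 ≈ 461.25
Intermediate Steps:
F(w, N) = 1/(N + w)
z = 41/8 (z = 5 - 1/(-4 - 4) = 5 - 1/(-8) = 5 - 1*(-⅛) = 5 + ⅛ = 41/8 ≈ 5.1250)
r(H) = 41/8
k(I) = 4 (k(I) = 4*1 = 4)
r(-10)*((k(-7) - 1*(-3)) + 83) = 41*((4 - 1*(-3)) + 83)/8 = 41*((4 + 3) + 83)/8 = 41*(7 + 83)/8 = (41/8)*90 = 1845/4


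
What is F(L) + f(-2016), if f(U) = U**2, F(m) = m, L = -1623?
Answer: 4062633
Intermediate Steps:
F(L) + f(-2016) = -1623 + (-2016)**2 = -1623 + 4064256 = 4062633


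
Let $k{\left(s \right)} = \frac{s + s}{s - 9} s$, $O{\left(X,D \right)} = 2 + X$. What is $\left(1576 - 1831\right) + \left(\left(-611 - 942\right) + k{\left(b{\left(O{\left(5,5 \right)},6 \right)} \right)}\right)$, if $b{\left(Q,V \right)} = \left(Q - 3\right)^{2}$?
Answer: $- \frac{12144}{7} \approx -1734.9$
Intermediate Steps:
$b{\left(Q,V \right)} = \left(-3 + Q\right)^{2}$
$k{\left(s \right)} = \frac{2 s^{2}}{-9 + s}$ ($k{\left(s \right)} = \frac{2 s}{-9 + s} s = \frac{2 s^{2}}{-9 + s}$)
$\left(1576 - 1831\right) + \left(\left(-611 - 942\right) + k{\left(b{\left(O{\left(5,5 \right)},6 \right)} \right)}\right) = \left(1576 - 1831\right) + \left(\left(-611 - 942\right) + \frac{2 \left(\left(-3 + \left(2 + 5\right)\right)^{2}\right)^{2}}{-9 + \left(-3 + \left(2 + 5\right)\right)^{2}}\right) = -255 - \left(1553 - \frac{2 \left(\left(-3 + 7\right)^{2}\right)^{2}}{-9 + \left(-3 + 7\right)^{2}}\right) = -255 - \left(1553 - \frac{2 \left(4^{2}\right)^{2}}{-9 + 4^{2}}\right) = -255 - \left(1553 - \frac{2 \cdot 16^{2}}{-9 + 16}\right) = -255 - \left(1553 - \frac{512}{7}\right) = -255 + \left(-1553 + \frac{512}{7}\right) = -255 - \frac{10359}{7} = - \frac{12144}{7}$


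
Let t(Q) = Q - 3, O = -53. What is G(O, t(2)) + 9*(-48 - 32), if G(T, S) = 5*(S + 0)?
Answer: -725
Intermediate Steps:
t(Q) = -3 + Q
G(T, S) = 5*S
G(O, t(2)) + 9*(-48 - 32) = 5*(-3 + 2) + 9*(-48 - 32) = 5*(-1) + 9*(-80) = -5 - 720 = -725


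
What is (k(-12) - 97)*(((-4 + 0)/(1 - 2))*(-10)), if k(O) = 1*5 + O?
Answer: 4160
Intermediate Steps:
k(O) = 5 + O
(k(-12) - 97)*(((-4 + 0)/(1 - 2))*(-10)) = ((5 - 12) - 97)*(((-4 + 0)/(1 - 2))*(-10)) = (-7 - 97)*(-4/(-1)*(-10)) = -104*(-4*(-1))*(-10) = -416*(-10) = -104*(-40) = 4160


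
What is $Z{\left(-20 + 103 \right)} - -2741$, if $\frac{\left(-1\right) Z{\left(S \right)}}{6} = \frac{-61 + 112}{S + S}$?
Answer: $\frac{227350}{83} \approx 2739.2$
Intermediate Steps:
$Z{\left(S \right)} = - \frac{153}{S}$ ($Z{\left(S \right)} = - 6 \frac{-61 + 112}{S + S} = - 6 \frac{51}{2 S} = - \frac{153}{S}$)
$Z{\left(-20 + 103 \right)} - -2741 = - \frac{153}{-20 + 103} - -2741 = - \frac{153}{83} + 2741 = \frac{227350}{83}$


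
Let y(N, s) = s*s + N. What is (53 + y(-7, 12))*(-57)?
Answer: -10830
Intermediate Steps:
y(N, s) = N + s² (y(N, s) = s² + N = N + s²)
(53 + y(-7, 12))*(-57) = (53 + (-7 + 12²))*(-57) = (53 + (-7 + 144))*(-57) = (53 + 137)*(-57) = 190*(-57) = -10830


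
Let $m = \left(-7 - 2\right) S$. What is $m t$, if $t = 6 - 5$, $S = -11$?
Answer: $99$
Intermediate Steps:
$t = 1$ ($t = 6 - 5 = 1$)
$m = 99$ ($m = \left(-7 - 2\right) \left(-11\right) = \left(-9\right) \left(-11\right) = 99$)
$m t = 99 \cdot 1 = 99$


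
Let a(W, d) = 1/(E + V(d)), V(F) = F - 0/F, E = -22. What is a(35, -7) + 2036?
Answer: 59043/29 ≈ 2036.0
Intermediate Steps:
V(F) = F (V(F) = F - 1*0 = F + 0 = F)
a(W, d) = 1/(-22 + d)
a(35, -7) + 2036 = 1/(-22 - 7) + 2036 = 1/(-29) + 2036 = -1/29 + 2036 = 59043/29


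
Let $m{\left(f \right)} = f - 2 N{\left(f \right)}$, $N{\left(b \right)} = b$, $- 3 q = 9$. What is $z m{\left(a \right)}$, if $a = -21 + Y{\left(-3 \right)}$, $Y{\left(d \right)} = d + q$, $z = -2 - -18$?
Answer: $432$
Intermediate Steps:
$q = -3$ ($q = \left(- \frac{1}{3}\right) 9 = -3$)
$z = 16$ ($z = -2 + 18 = 16$)
$Y{\left(d \right)} = -3 + d$ ($Y{\left(d \right)} = d - 3 = -3 + d$)
$a = -27$ ($a = -21 - 6 = -27$)
$m{\left(f \right)} = - f$ ($m{\left(f \right)} = f - 2 f = - f$)
$z m{\left(a \right)} = 16 \left(\left(-1\right) \left(-27\right)\right) = 16 \cdot 27 = 432$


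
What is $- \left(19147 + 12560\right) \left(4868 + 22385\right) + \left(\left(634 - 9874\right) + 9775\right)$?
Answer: $-864110336$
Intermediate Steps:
$- \left(19147 + 12560\right) \left(4868 + 22385\right) + \left(\left(634 - 9874\right) + 9775\right) = - 31707 \cdot 27253 + \left(-9240 + 9775\right) = \left(-1\right) 864110871 + 535 = -864110871 + 535 = -864110336$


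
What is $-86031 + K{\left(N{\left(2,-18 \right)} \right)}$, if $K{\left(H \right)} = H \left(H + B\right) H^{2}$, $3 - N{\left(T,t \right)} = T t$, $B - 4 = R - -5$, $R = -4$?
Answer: $2524005$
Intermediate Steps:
$B = 5$ ($B = 4 - -1 = 4 + \left(-4 + 5\right) = 4 + 1 = 5$)
$N{\left(T,t \right)} = 3 - T t$
$K{\left(H \right)} = H^{3} \left(5 + H\right)$ ($K{\left(H \right)} = H \left(H + 5\right) H^{2} = H \left(5 + H\right) H^{2} = H^{3} \left(5 + H\right)$)
$-86031 + K{\left(N{\left(2,-18 \right)} \right)} = -86031 + \left(3 - 2 \left(-18\right)\right)^{3} \left(5 - \left(-3 + 2 \left(-18\right)\right)\right) = -86031 + \left(3 + 36\right)^{3} \left(5 + \left(3 + 36\right)\right) = -86031 + 39^{3} \left(5 + 39\right) = -86031 + 59319 \cdot 44 = -86031 + 2610036 = 2524005$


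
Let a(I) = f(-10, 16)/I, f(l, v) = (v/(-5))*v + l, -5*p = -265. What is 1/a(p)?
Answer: -265/306 ≈ -0.86601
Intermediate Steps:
p = 53 (p = -⅕*(-265) = 53)
f(l, v) = l - v²/5 (f(l, v) = (v*(-⅕))*v + l = (-v/5)*v + l = -v²/5 + l = l - v²/5)
a(I) = -306/(5*I) (a(I) = (-10 - ⅕*16²)/I = (-10 - ⅕*256)/I = (-10 - 256/5)/I = -306/(5*I))
1/a(p) = 1/(-306/5/53) = 1/(-306/5*1/53) = 1/(-306/265) = -265/306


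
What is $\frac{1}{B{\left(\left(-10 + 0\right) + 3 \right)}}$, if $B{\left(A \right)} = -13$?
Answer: $- \frac{1}{13} \approx -0.076923$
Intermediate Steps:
$\frac{1}{B{\left(\left(-10 + 0\right) + 3 \right)}} = \frac{1}{-13} = - \frac{1}{13}$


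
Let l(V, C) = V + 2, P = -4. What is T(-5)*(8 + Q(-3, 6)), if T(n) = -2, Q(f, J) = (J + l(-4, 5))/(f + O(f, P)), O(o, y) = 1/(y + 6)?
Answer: -64/5 ≈ -12.800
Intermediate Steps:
l(V, C) = 2 + V
O(o, y) = 1/(6 + y)
Q(f, J) = (-2 + J)/(½ + f) (Q(f, J) = (J + (2 - 4))/(f + 1/(6 - 4)) = (J - 2)/(f + 1/2) = (-2 + J)/(f + ½) = (-2 + J)/(½ + f))
T(-5)*(8 + Q(-3, 6)) = -2*(8 + 2*(-2 + 6)/(1 + 2*(-3))) = -2*(8 + 2*4/(1 - 6)) = -2*(8 + 2*4/(-5)) = -2*(8 + 2*(-⅕)*4) = -2*(8 - 8/5) = -2*32/5 = -64/5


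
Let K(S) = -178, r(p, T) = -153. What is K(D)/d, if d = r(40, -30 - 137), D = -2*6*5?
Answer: 178/153 ≈ 1.1634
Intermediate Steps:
D = -60 (D = -12*5 = -60)
d = -153
K(D)/d = -178/(-153) = -178*(-1/153) = 178/153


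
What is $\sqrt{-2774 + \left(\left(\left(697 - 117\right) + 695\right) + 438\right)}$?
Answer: $i \sqrt{1061} \approx 32.573 i$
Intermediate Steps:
$\sqrt{-2774 + \left(\left(\left(697 - 117\right) + 695\right) + 438\right)} = \sqrt{-2774 + \left(\left(580 + 695\right) + 438\right)} = \sqrt{-2774 + \left(1275 + 438\right)} = \sqrt{-2774 + 1713} = \sqrt{-1061} = i \sqrt{1061}$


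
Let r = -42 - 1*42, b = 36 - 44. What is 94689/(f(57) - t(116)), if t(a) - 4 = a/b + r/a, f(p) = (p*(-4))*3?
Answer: -1830654/13007 ≈ -140.74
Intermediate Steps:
b = -8
r = -84 (r = -42 - 42 = -84)
f(p) = -12*p (f(p) = -4*p*3 = -12*p)
t(a) = 4 - 84/a - a/8 (t(a) = 4 + (a/(-8) - 84/a) = 4 + (a*(-⅛) - 84/a) = 4 + (-a/8 - 84/a) = 4 + (-84/a - a/8) = 4 - 84/a - a/8)
94689/(f(57) - t(116)) = 94689/(-12*57 - (4 - 84/116 - ⅛*116)) = 94689/(-684 - (4 - 84*1/116 - 29/2)) = 94689/(-684 - (4 - 21/29 - 29/2)) = 94689/(-684 - 1*(-651/58)) = 94689/(-684 + 651/58) = 94689/(-39021/58) = 94689*(-58/39021) = -1830654/13007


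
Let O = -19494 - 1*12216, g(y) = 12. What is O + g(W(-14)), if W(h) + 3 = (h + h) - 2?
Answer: -31698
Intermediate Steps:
W(h) = -5 + 2*h (W(h) = -3 + ((h + h) - 2) = -3 + (2*h - 2) = -3 + (-2 + 2*h) = -5 + 2*h)
O = -31710 (O = -19494 - 12216 = -31710)
O + g(W(-14)) = -31710 + 12 = -31698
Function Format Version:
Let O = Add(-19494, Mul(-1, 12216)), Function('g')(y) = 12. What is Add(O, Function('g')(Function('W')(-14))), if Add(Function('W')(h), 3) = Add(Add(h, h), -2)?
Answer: -31698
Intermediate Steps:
Function('W')(h) = Add(-5, Mul(2, h)) (Function('W')(h) = Add(-3, Add(Add(h, h), -2)) = Add(-3, Add(Mul(2, h), -2)) = Add(-3, Add(-2, Mul(2, h))) = Add(-5, Mul(2, h)))
O = -31710 (O = Add(-19494, -12216) = -31710)
Add(O, Function('g')(Function('W')(-14))) = Add(-31710, 12) = -31698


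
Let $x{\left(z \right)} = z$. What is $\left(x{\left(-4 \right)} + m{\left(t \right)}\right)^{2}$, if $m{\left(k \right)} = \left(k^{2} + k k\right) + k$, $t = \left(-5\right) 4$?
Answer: $602176$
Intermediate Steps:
$t = -20$
$m{\left(k \right)} = k + 2 k^{2}$ ($m{\left(k \right)} = \left(k^{2} + k^{2}\right) + k = 2 k^{2} + k = k + 2 k^{2}$)
$\left(x{\left(-4 \right)} + m{\left(t \right)}\right)^{2} = \left(-4 - 20 \left(1 + 2 \left(-20\right)\right)\right)^{2} = \left(-4 - 20 \left(1 - 40\right)\right)^{2} = \left(-4 - -780\right)^{2} = \left(-4 + 780\right)^{2} = 776^{2} = 602176$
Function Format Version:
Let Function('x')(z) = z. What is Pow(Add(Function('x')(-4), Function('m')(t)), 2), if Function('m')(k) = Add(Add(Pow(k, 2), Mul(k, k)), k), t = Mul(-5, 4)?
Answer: 602176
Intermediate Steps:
t = -20
Function('m')(k) = Add(k, Mul(2, Pow(k, 2))) (Function('m')(k) = Add(Add(Pow(k, 2), Pow(k, 2)), k) = Add(Mul(2, Pow(k, 2)), k) = Add(k, Mul(2, Pow(k, 2))))
Pow(Add(Function('x')(-4), Function('m')(t)), 2) = Pow(Add(-4, Mul(-20, Add(1, Mul(2, -20)))), 2) = Pow(Add(-4, Mul(-20, Add(1, -40))), 2) = Pow(Add(-4, Mul(-20, -39)), 2) = Pow(Add(-4, 780), 2) = Pow(776, 2) = 602176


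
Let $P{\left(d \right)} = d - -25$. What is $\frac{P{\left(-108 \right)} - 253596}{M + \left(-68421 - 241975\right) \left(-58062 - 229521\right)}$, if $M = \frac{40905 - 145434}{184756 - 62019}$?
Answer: $- \frac{31135799423}{10956070789475187} \approx -2.8419 \cdot 10^{-6}$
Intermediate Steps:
$P{\left(d \right)} = 25 + d$ ($P{\left(d \right)} = d + 25 = 25 + d$)
$M = - \frac{104529}{122737}$ ($M = \frac{40905 - 145434}{122737} = \left(40905 - 145434\right) \frac{1}{122737} = \left(-104529\right) \frac{1}{122737} = - \frac{104529}{122737} \approx -0.85165$)
$\frac{P{\left(-108 \right)} - 253596}{M + \left(-68421 - 241975\right) \left(-58062 - 229521\right)} = \frac{\left(25 - 108\right) - 253596}{- \frac{104529}{122737} + \left(-68421 - 241975\right) \left(-58062 - 229521\right)} = \frac{-83 - 253596}{- \frac{104529}{122737} - -89264612868} = - \frac{253679}{- \frac{104529}{122737} + 89264612868} = - \frac{253679}{\frac{10956070789475187}{122737}} = \left(-253679\right) \frac{122737}{10956070789475187} = - \frac{31135799423}{10956070789475187}$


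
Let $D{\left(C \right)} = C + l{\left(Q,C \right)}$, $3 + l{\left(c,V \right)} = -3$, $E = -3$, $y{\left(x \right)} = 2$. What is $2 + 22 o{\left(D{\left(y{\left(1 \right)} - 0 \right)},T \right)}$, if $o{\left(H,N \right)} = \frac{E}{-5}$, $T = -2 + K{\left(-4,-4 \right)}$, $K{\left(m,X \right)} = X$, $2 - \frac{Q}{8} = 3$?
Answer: $\frac{76}{5} \approx 15.2$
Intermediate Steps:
$Q = -8$ ($Q = 16 - 24 = -8$)
$l{\left(c,V \right)} = -6$ ($l{\left(c,V \right)} = -3 - 3 = -6$)
$D{\left(C \right)} = -6 + C$ ($D{\left(C \right)} = C - 6 = -6 + C$)
$T = -6$ ($T = -2 - 4 = -6$)
$o{\left(H,N \right)} = \frac{3}{5}$ ($o{\left(H,N \right)} = - \frac{3}{-5} = \left(-3\right) \left(- \frac{1}{5}\right) = \frac{3}{5}$)
$2 + 22 o{\left(D{\left(y{\left(1 \right)} - 0 \right)},T \right)} = 2 + 22 \cdot \frac{3}{5} = 2 + \frac{66}{5} = \frac{76}{5}$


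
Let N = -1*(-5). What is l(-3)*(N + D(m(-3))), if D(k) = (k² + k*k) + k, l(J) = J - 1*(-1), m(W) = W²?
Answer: -352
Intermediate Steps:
l(J) = 1 + J (l(J) = J + 1 = 1 + J)
D(k) = k + 2*k² (D(k) = (k² + k²) + k = 2*k² + k = k + 2*k²)
N = 5
l(-3)*(N + D(m(-3))) = (1 - 3)*(5 + (-3)²*(1 + 2*(-3)²)) = -2*(5 + 9*(1 + 2*9)) = -2*(5 + 9*(1 + 18)) = -2*(5 + 9*19) = -2*(5 + 171) = -2*176 = -352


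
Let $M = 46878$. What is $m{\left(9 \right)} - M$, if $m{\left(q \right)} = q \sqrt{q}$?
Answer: $-46851$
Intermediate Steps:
$m{\left(q \right)} = q^{\frac{3}{2}}$
$m{\left(9 \right)} - M = 9^{\frac{3}{2}} - 46878 = 27 - 46878 = -46851$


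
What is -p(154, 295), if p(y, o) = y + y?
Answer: -308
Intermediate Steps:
p(y, o) = 2*y
-p(154, 295) = -2*154 = -1*308 = -308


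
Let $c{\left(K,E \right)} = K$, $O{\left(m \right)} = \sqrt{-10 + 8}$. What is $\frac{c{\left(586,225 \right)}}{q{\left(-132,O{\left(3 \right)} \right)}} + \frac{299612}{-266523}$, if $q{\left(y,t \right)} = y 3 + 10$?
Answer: $- \frac{135916355}{51438939} \approx -2.6423$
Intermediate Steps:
$O{\left(m \right)} = i \sqrt{2}$ ($O{\left(m \right)} = \sqrt{-2} = i \sqrt{2}$)
$q{\left(y,t \right)} = 10 + 3 y$ ($q{\left(y,t \right)} = 3 y + 10 = 10 + 3 y$)
$\frac{c{\left(586,225 \right)}}{q{\left(-132,O{\left(3 \right)} \right)}} + \frac{299612}{-266523} = \frac{586}{10 + 3 \left(-132\right)} + \frac{299612}{-266523} = \frac{586}{10 - 396} + 299612 \left(- \frac{1}{266523}\right) = \frac{586}{-386} - \frac{299612}{266523} = 586 \left(- \frac{1}{386}\right) - \frac{299612}{266523} = - \frac{293}{193} - \frac{299612}{266523} = - \frac{135916355}{51438939}$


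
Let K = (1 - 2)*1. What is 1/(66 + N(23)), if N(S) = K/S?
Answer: 23/1517 ≈ 0.015161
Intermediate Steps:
K = -1 (K = -1*1 = -1)
N(S) = -1/S
1/(66 + N(23)) = 1/(66 - 1/23) = 1/(1517/23) = 23/1517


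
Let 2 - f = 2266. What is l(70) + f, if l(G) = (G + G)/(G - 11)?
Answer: -133436/59 ≈ -2261.6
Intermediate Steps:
l(G) = 2*G/(-11 + G) (l(G) = (2*G)/(-11 + G) = 2*G/(-11 + G))
f = -2264 (f = 2 - 1*2266 = 2 - 2266 = -2264)
l(70) + f = 2*70/(-11 + 70) - 2264 = 2*70/59 - 2264 = 2*70*(1/59) - 2264 = 140/59 - 2264 = -133436/59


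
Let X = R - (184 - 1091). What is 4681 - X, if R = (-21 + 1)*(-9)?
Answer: 3594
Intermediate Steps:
R = 180 (R = -20*(-9) = 180)
X = 1087 (X = 180 - (184 - 1091) = 180 - 1*(-907) = 180 + 907 = 1087)
4681 - X = 4681 - 1*1087 = 4681 - 1087 = 3594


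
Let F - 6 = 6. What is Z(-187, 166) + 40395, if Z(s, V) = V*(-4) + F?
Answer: 39743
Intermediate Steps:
F = 12 (F = 6 + 6 = 12)
Z(s, V) = 12 - 4*V (Z(s, V) = V*(-4) + 12 = -4*V + 12 = 12 - 4*V)
Z(-187, 166) + 40395 = (12 - 4*166) + 40395 = (12 - 664) + 40395 = -652 + 40395 = 39743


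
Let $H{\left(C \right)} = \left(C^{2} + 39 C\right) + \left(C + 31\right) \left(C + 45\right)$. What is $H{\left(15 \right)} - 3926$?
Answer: $-356$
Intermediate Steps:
$H{\left(C \right)} = C^{2} + 39 C + \left(31 + C\right) \left(45 + C\right)$ ($H{\left(C \right)} = \left(C^{2} + 39 C\right) + \left(31 + C\right) \left(45 + C\right) = C^{2} + 39 C + \left(31 + C\right) \left(45 + C\right)$)
$H{\left(15 \right)} - 3926 = \left(1395 + 2 \cdot 15^{2} + 115 \cdot 15\right) - 3926 = \left(1395 + 2 \cdot 225 + 1725\right) - 3926 = \left(1395 + 450 + 1725\right) - 3926 = 3570 - 3926 = -356$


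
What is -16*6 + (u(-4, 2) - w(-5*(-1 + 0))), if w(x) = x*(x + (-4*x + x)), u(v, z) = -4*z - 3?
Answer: -57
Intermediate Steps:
u(v, z) = -3 - 4*z
w(x) = -2*x² (w(x) = x*(x - 3*x) = x*(-2*x) = -2*x²)
-16*6 + (u(-4, 2) - w(-5*(-1 + 0))) = -16*6 + ((-3 - 4*2) - (-2)*(-5*(-1 + 0))²) = -96 + ((-3 - 8) - (-2)*(-5*(-1))²) = -96 + (-11 - (-2)*5²) = -96 + (-11 - (-2)*25) = -96 + (-11 - 1*(-50)) = -96 + (-11 + 50) = -96 + 39 = -57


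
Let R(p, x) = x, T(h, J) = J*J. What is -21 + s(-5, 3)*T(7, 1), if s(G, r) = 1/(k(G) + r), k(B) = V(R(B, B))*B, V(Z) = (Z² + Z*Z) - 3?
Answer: -4873/232 ≈ -21.004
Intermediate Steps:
T(h, J) = J²
V(Z) = -3 + 2*Z² (V(Z) = (Z² + Z²) - 3 = 2*Z² - 3 = -3 + 2*Z²)
k(B) = B*(-3 + 2*B²) (k(B) = (-3 + 2*B²)*B = B*(-3 + 2*B²))
s(G, r) = 1/(r + G*(-3 + 2*G²)) (s(G, r) = 1/(G*(-3 + 2*G²) + r) = 1/(r + G*(-3 + 2*G²)))
-21 + s(-5, 3)*T(7, 1) = -21 + 1²/(3 - 5*(-3 + 2*(-5)²)) = -21 + 1/(3 - 5*(-3 + 2*25)) = -21 + 1/(3 - 5*(-3 + 50)) = -21 + 1/(3 - 5*47) = -21 + 1/(3 - 235) = -21 + 1/(-232) = -21 - 1/232*1 = -21 - 1/232 = -4873/232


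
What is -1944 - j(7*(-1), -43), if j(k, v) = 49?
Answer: -1993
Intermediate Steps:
-1944 - j(7*(-1), -43) = -1944 - 1*49 = -1944 - 49 = -1993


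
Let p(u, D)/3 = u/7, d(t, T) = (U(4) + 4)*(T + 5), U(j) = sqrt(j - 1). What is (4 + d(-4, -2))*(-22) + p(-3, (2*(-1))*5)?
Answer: -2473/7 - 66*sqrt(3) ≈ -467.60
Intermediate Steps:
U(j) = sqrt(-1 + j)
d(t, T) = (4 + sqrt(3))*(5 + T) (d(t, T) = (sqrt(-1 + 4) + 4)*(T + 5) = (sqrt(3) + 4)*(5 + T) = (4 + sqrt(3))*(5 + T))
p(u, D) = 3*u/7 (p(u, D) = 3*(u/7) = 3*u/7)
(4 + d(-4, -2))*(-22) + p(-3, (2*(-1))*5) = (4 + (20 + 4*(-2) + 5*sqrt(3) - 2*sqrt(3)))*(-22) + (3/7)*(-3) = (4 + (20 - 8 + 5*sqrt(3) - 2*sqrt(3)))*(-22) - 9/7 = (4 + (12 + 3*sqrt(3)))*(-22) - 9/7 = (16 + 3*sqrt(3))*(-22) - 9/7 = (-352 - 66*sqrt(3)) - 9/7 = -2473/7 - 66*sqrt(3)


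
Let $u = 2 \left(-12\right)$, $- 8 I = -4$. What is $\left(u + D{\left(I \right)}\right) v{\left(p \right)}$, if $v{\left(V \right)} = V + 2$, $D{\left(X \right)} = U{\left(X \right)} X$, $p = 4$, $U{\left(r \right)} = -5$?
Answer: $-159$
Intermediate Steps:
$I = \frac{1}{2}$ ($I = \left(- \frac{1}{8}\right) \left(-4\right) = \frac{1}{2} \approx 0.5$)
$D{\left(X \right)} = - 5 X$
$v{\left(V \right)} = 2 + V$
$u = -24$
$\left(u + D{\left(I \right)}\right) v{\left(p \right)} = \left(-24 - \frac{5}{2}\right) \left(2 + 4\right) = \left(-24 - \frac{5}{2}\right) 6 = \left(- \frac{53}{2}\right) 6 = -159$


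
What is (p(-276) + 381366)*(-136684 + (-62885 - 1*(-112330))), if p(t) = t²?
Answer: -39915506538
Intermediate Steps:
(p(-276) + 381366)*(-136684 + (-62885 - 1*(-112330))) = ((-276)² + 381366)*(-136684 + (-62885 - 1*(-112330))) = (76176 + 381366)*(-136684 + (-62885 + 112330)) = 457542*(-136684 + 49445) = 457542*(-87239) = -39915506538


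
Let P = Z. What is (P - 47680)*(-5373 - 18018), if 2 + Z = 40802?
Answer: 160930080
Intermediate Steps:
Z = 40800 (Z = -2 + 40802 = 40800)
P = 40800
(P - 47680)*(-5373 - 18018) = (40800 - 47680)*(-5373 - 18018) = -6880*(-23391) = 160930080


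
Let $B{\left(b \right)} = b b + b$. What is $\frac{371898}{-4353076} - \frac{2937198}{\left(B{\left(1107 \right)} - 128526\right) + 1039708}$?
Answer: $- \frac{3395216651943}{2326433995522} \approx -1.4594$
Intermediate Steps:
$B{\left(b \right)} = b + b^{2}$ ($B{\left(b \right)} = b^{2} + b = b + b^{2}$)
$\frac{371898}{-4353076} - \frac{2937198}{\left(B{\left(1107 \right)} - 128526\right) + 1039708} = \frac{371898}{-4353076} - \frac{2937198}{\left(1107 \left(1 + 1107\right) - 128526\right) + 1039708} = 371898 \left(- \frac{1}{4353076}\right) - \frac{2937198}{\left(1107 \cdot 1108 - 128526\right) + 1039708} = - \frac{185949}{2176538} - \frac{2937198}{\left(1226556 - 128526\right) + 1039708} = - \frac{185949}{2176538} - \frac{2937198}{1098030 + 1039708} = - \frac{185949}{2176538} - \frac{2937198}{2137738} = - \frac{185949}{2176538} - \frac{1468599}{1068869} = - \frac{3395216651943}{2326433995522}$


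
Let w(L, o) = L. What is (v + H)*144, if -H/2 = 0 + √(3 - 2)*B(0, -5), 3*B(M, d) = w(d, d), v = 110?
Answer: 16320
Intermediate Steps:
B(M, d) = d/3
H = 10/3 (H = -2*(0 + √(3 - 2)*((⅓)*(-5))) = -2*(0 + √1*(-5/3)) = -2*(0 + 1*(-5/3)) = -2*(0 - 5/3) = -2*(-5/3) = 10/3 ≈ 3.3333)
(v + H)*144 = (110 + 10/3)*144 = (340/3)*144 = 16320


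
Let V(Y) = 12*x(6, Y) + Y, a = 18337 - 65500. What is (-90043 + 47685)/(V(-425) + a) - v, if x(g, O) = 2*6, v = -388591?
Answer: 9218176881/23722 ≈ 3.8859e+5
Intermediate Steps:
a = -47163
x(g, O) = 12
V(Y) = 144 + Y (V(Y) = 12*12 + Y = 144 + Y)
(-90043 + 47685)/(V(-425) + a) - v = (-90043 + 47685)/((144 - 425) - 47163) - 1*(-388591) = -42358/(-281 - 47163) + 388591 = -42358/(-47444) + 388591 = -42358*(-1/47444) + 388591 = 21179/23722 + 388591 = 9218176881/23722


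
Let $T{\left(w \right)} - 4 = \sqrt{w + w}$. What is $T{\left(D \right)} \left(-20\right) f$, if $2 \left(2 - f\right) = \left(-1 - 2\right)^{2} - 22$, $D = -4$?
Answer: $-680 - 340 i \sqrt{2} \approx -680.0 - 480.83 i$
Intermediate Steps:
$T{\left(w \right)} = 4 + \sqrt{2} \sqrt{w}$ ($T{\left(w \right)} = 4 + \sqrt{w + w} = 4 + \sqrt{2 w} = 4 + \sqrt{2} \sqrt{w}$)
$f = \frac{17}{2}$ ($f = 2 - \frac{\left(-1 - 2\right)^{2} - 22}{2} = 2 - \frac{\left(-3\right)^{2} - 22}{2} = 2 - \frac{9 - 22}{2} = 2 - - \frac{13}{2} = 2 + \frac{13}{2} = \frac{17}{2} \approx 8.5$)
$T{\left(D \right)} \left(-20\right) f = \left(4 + \sqrt{2} \sqrt{-4}\right) \left(-20\right) \frac{17}{2} = \left(4 + \sqrt{2} \cdot 2 i\right) \left(-20\right) \frac{17}{2} = \left(4 + 2 i \sqrt{2}\right) \left(-20\right) \frac{17}{2} = \left(-80 - 40 i \sqrt{2}\right) \frac{17}{2} = -680 - 340 i \sqrt{2}$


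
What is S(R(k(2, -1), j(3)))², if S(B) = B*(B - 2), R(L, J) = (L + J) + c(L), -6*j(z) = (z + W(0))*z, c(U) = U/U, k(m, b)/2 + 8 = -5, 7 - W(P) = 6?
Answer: 613089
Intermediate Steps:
W(P) = 1 (W(P) = 7 - 1*6 = 7 - 6 = 1)
k(m, b) = -26 (k(m, b) = -16 + 2*(-5) = -16 - 10 = -26)
c(U) = 1
j(z) = -z*(1 + z)/6 (j(z) = -(z + 1)*z/6 = -(1 + z)*z/6 = -z*(1 + z)/6)
R(L, J) = 1 + J + L (R(L, J) = (L + J) + 1 = (J + L) + 1 = 1 + J + L)
S(B) = B*(-2 + B)
S(R(k(2, -1), j(3)))² = ((1 - ⅙*3*(1 + 3) - 26)*(-2 + (1 - ⅙*3*(1 + 3) - 26)))² = ((1 - ⅙*3*4 - 26)*(-2 + (1 - ⅙*3*4 - 26)))² = ((1 - 2 - 26)*(-2 + (1 - 2 - 26)))² = (-27*(-2 - 27))² = (-27*(-29))² = 783² = 613089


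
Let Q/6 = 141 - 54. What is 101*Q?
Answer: 52722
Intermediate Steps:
Q = 522 (Q = 6*(141 - 54) = 6*87 = 522)
101*Q = 101*522 = 52722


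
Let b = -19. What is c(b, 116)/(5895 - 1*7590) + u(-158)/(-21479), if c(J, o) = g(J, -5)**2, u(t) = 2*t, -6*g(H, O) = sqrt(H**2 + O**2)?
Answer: 5495713/655324290 ≈ 0.0083863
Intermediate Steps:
g(H, O) = -sqrt(H**2 + O**2)/6
c(J, o) = 25/36 + J**2/36 (c(J, o) = (-sqrt(J**2 + (-5)**2)/6)**2 = (-sqrt(J**2 + 25)/6)**2 = (-sqrt(25 + J**2)/6)**2 = 25/36 + J**2/36)
c(b, 116)/(5895 - 1*7590) + u(-158)/(-21479) = (25/36 + (1/36)*(-19)**2)/(5895 - 1*7590) + (2*(-158))/(-21479) = (25/36 + (1/36)*361)/(5895 - 7590) - 316*(-1/21479) = (25/36 + 361/36)/(-1695) + 316/21479 = (193/18)*(-1/1695) + 316/21479 = -193/30510 + 316/21479 = 5495713/655324290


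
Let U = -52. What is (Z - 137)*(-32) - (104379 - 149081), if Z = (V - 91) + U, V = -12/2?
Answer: 53854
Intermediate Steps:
V = -6 (V = -12*½ = -6)
Z = -149 (Z = (-6 - 91) - 52 = -97 - 52 = -149)
(Z - 137)*(-32) - (104379 - 149081) = (-149 - 137)*(-32) - (104379 - 149081) = -286*(-32) - 1*(-44702) = 9152 + 44702 = 53854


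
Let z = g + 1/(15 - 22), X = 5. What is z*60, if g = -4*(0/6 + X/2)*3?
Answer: -12660/7 ≈ -1808.6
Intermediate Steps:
g = -30 (g = -4*(0/6 + 5/2)*3 = -4*(0*(⅙) + 5*(½))*3 = -4*(0 + 5/2)*3 = -4*5/2*3 = -10*3 = -30)
z = -211/7 (z = -30 + 1/(15 - 22) = -30 + 1/(-7) = -30 - ⅐ = -211/7 ≈ -30.143)
z*60 = -211/7*60 = -12660/7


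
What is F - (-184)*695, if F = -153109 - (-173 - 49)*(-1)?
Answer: -25451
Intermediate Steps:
F = -153331 (F = -153109 - (-222)*(-1) = -153109 - 1*222 = -153109 - 222 = -153331)
F - (-184)*695 = -153331 - (-184)*695 = -153331 - 1*(-127880) = -153331 + 127880 = -25451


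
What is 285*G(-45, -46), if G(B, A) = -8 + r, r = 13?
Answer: 1425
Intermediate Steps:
G(B, A) = 5 (G(B, A) = -8 + 13 = 5)
285*G(-45, -46) = 285*5 = 1425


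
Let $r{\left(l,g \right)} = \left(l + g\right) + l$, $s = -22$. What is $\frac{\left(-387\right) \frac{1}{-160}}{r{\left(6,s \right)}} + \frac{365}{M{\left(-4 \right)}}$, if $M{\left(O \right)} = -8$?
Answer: $- \frac{73387}{1600} \approx -45.867$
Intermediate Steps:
$r{\left(l,g \right)} = g + 2 l$ ($r{\left(l,g \right)} = \left(g + l\right) + l = g + 2 l$)
$\frac{\left(-387\right) \frac{1}{-160}}{r{\left(6,s \right)}} + \frac{365}{M{\left(-4 \right)}} = \frac{\left(-387\right) \frac{1}{-160}}{-22 + 2 \cdot 6} + \frac{365}{-8} = \frac{\left(-387\right) \left(- \frac{1}{160}\right)}{-22 + 12} + 365 \left(- \frac{1}{8}\right) = \frac{387}{160 \left(-10\right)} - \frac{365}{8} = \frac{387}{160} \left(- \frac{1}{10}\right) - \frac{365}{8} = - \frac{387}{1600} - \frac{365}{8} = - \frac{73387}{1600}$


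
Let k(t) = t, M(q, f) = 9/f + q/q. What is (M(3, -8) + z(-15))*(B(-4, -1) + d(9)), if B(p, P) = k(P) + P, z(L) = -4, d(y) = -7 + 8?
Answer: 33/8 ≈ 4.1250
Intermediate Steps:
d(y) = 1
M(q, f) = 1 + 9/f (M(q, f) = 9/f + 1 = 1 + 9/f)
B(p, P) = 2*P (B(p, P) = P + P = 2*P)
(M(3, -8) + z(-15))*(B(-4, -1) + d(9)) = ((9 - 8)/(-8) - 4)*(2*(-1) + 1) = (-⅛*1 - 4)*(-2 + 1) = (-⅛ - 4)*(-1) = -33/8*(-1) = 33/8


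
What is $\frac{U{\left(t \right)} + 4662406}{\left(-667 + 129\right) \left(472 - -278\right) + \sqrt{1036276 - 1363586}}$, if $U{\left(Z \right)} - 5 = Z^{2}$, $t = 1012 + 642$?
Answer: $- \frac{298514424450}{16281257731} - \frac{7398127 i \sqrt{327310}}{162812577310} \approx -18.335 - 0.025996 i$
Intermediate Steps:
$t = 1654$
$U{\left(Z \right)} = 5 + Z^{2}$
$\frac{U{\left(t \right)} + 4662406}{\left(-667 + 129\right) \left(472 - -278\right) + \sqrt{1036276 - 1363586}} = \frac{\left(5 + 1654^{2}\right) + 4662406}{\left(-667 + 129\right) \left(472 - -278\right) + \sqrt{1036276 - 1363586}} = \frac{\left(5 + 2735716\right) + 4662406}{- 538 \left(472 + 278\right) + \sqrt{-327310}} = \frac{2735721 + 4662406}{\left(-538\right) 750 + i \sqrt{327310}} = \frac{7398127}{-403500 + i \sqrt{327310}}$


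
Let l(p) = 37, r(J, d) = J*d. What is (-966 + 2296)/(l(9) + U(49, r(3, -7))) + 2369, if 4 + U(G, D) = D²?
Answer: 562118/237 ≈ 2371.8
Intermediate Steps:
U(G, D) = -4 + D²
(-966 + 2296)/(l(9) + U(49, r(3, -7))) + 2369 = (-966 + 2296)/(37 + (-4 + (3*(-7))²)) + 2369 = 1330/(37 + (-4 + (-21)²)) + 2369 = 1330/(37 + (-4 + 441)) + 2369 = 1330/(37 + 437) + 2369 = 1330/474 + 2369 = 1330*(1/474) + 2369 = 665/237 + 2369 = 562118/237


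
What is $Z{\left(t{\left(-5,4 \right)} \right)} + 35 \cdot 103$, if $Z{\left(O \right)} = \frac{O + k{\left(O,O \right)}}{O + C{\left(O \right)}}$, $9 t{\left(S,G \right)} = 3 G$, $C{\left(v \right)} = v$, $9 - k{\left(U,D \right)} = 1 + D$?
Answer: $3608$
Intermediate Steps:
$k{\left(U,D \right)} = 8 - D$ ($k{\left(U,D \right)} = 9 - \left(1 + D\right) = 8 - D$)
$t{\left(S,G \right)} = \frac{G}{3}$ ($t{\left(S,G \right)} = \frac{3 G}{9} = \frac{G}{3}$)
$Z{\left(O \right)} = \frac{4}{O}$ ($Z{\left(O \right)} = \frac{O - \left(-8 + O\right)}{O + O} = \frac{8}{2 O} = 8 \frac{1}{2 O} = \frac{4}{O}$)
$Z{\left(t{\left(-5,4 \right)} \right)} + 35 \cdot 103 = \frac{4}{\frac{1}{3} \cdot 4} + 35 \cdot 103 = \frac{4}{\frac{4}{3}} + 3605 = 4 \cdot \frac{3}{4} + 3605 = 3 + 3605 = 3608$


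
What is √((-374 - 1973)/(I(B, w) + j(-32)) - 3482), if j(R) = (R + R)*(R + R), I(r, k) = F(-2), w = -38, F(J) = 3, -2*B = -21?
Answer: 23*I*√110611515/4099 ≈ 59.013*I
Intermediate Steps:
B = 21/2 (B = -½*(-21) = 21/2 ≈ 10.500)
I(r, k) = 3
j(R) = 4*R² (j(R) = (2*R)*(2*R) = 4*R²)
√((-374 - 1973)/(I(B, w) + j(-32)) - 3482) = √((-374 - 1973)/(3 + 4*(-32)²) - 3482) = √(-2347/(3 + 4*1024) - 3482) = √(-2347/(3 + 4096) - 3482) = √(-2347/4099 - 3482) = √(-14275065/4099) = 23*I*√110611515/4099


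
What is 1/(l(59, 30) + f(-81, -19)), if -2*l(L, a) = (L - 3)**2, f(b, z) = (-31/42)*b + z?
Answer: -14/21381 ≈ -0.00065479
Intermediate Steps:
f(b, z) = z - 31*b/42 (f(b, z) = (-31*1/42)*b + z = -31*b/42 + z = z - 31*b/42)
l(L, a) = -(-3 + L)**2/2 (l(L, a) = -(L - 3)**2/2 = -(-3 + L)**2/2)
1/(l(59, 30) + f(-81, -19)) = 1/(-(-3 + 59)**2/2 + (-19 - 31/42*(-81))) = 1/(-1/2*56**2 + (-19 + 837/14)) = 1/(-1/2*3136 + 571/14) = 1/(-1568 + 571/14) = 1/(-21381/14) = -14/21381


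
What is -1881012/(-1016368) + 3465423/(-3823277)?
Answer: 2007376845/2125742012 ≈ 0.94432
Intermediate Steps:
-1881012/(-1016368) + 3465423/(-3823277) = -1881012*(-1/1016368) + 3465423*(-1/3823277) = 1029/556 - 3465423/3823277 = 2007376845/2125742012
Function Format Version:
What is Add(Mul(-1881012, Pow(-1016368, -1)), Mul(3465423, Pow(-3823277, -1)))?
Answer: Rational(2007376845, 2125742012) ≈ 0.94432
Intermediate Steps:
Add(Mul(-1881012, Pow(-1016368, -1)), Mul(3465423, Pow(-3823277, -1))) = Add(Mul(-1881012, Rational(-1, 1016368)), Mul(3465423, Rational(-1, 3823277))) = Add(Rational(1029, 556), Rational(-3465423, 3823277)) = Rational(2007376845, 2125742012)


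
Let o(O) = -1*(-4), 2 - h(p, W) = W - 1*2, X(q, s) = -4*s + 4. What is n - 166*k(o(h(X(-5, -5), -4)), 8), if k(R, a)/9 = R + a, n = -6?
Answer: -17934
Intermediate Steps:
X(q, s) = 4 - 4*s
h(p, W) = 4 - W (h(p, W) = 2 - (W - 1*2) = 2 - (W - 2) = 2 - (-2 + W) = 2 + (2 - W) = 4 - W)
o(O) = 4
k(R, a) = 9*R + 9*a (k(R, a) = 9*(R + a) = 9*R + 9*a)
n - 166*k(o(h(X(-5, -5), -4)), 8) = -6 - 166*(9*4 + 9*8) = -6 - 166*(36 + 72) = -6 - 166*108 = -6 - 17928 = -17934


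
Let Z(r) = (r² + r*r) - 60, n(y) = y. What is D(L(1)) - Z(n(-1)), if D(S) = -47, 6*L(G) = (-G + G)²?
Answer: 11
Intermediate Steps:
L(G) = 0 (L(G) = (-G + G)²/6 = (⅙)*0² = (⅙)*0 = 0)
Z(r) = -60 + 2*r² (Z(r) = (r² + r²) - 60 = 2*r² - 60 = -60 + 2*r²)
D(L(1)) - Z(n(-1)) = -47 - (-60 + 2*(-1)²) = -47 - (-60 + 2*1) = -47 - (-60 + 2) = -47 - 1*(-58) = -47 + 58 = 11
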